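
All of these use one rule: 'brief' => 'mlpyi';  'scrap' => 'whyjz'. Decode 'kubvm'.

The word is reversed, then every letter is shifted forward by 7.
Reversing it on kubvm: shift back: k−7=d, u−7=n, b−7=u, v−7=o, m−7=f → dnuof; then reverse → found.

found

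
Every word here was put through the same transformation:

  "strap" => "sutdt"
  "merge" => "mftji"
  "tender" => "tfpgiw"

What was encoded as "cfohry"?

cement

Each letter shifts forward by its position index (0, 1, 2, …) — the shift grows by one for each successive letter.
Reversing it on cfohry: c−0=c, f−1=e, o−2=m, h−3=e, r−4=n, y−5=t.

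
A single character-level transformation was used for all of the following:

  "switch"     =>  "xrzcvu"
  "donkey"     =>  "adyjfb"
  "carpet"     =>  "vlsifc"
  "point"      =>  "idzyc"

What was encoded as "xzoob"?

Treating letters as 0–25, the rule is x ↦ 5x + 11 (mod 26).
Undoing it on xzoob: x(23)→21·(23−11)≡18=s; z(25)→21·(25−11)≡8=i; o(14)→21·(14−11)≡11=l; o(14)→21·(14−11)≡11=l; b(1)→21·(1−11)≡24=y (all mod 26).

silly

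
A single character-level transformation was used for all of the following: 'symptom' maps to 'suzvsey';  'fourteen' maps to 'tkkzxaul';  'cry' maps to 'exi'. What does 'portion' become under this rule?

The output letters match the input read backwards, each shifted +6: symptom reversed is motpmys. Read the word backwards and shift each letter +6.
For portion: reverse → noitrop; then shift: n+6=t, o+6=u, i+6=o, t+6=z, r+6=x, o+6=u, p+6=v.

tuozxuv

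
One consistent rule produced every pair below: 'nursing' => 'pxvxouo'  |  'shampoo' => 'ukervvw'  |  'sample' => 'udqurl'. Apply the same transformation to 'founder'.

hrysjlz

In nursing: n→p is +2, u→x is +3, r→v is +4, s→x is +5 — the shift increases by 1 each position. Each letter shifts forward by (position + 2), i.e. 2, 3, 4, … — the shift grows by one for each successive letter.
On founder: f+2=h, o+3=r, u+4=y, n+5=s, d+6=j, e+7=l, r+8=z.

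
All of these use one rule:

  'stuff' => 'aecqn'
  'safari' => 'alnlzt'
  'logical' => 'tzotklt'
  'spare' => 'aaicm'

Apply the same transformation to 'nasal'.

Shifts by position in stuff: pos 0: s→a (+8), pos 1: t→e (+11), pos 2: u→c (+8), pos 3: f→q (+11) — repeating every 2. A repeating key of period 2 is used — shifts +8, +11 over and over.
Applying it to nasal: n+8=v, a+11=l, s+8=a, a+11=l, l+8=t.

vlalt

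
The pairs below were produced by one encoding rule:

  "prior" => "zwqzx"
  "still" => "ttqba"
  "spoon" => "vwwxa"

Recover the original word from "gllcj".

buddy

The output letters match the input read backwards, each shifted +8: prior reversed is roirp. Two steps: reverse the string, then apply a Caesar shift of +8.
Decoding gllcj: shift back: g−8=y, l−8=d, l−8=d, c−8=u, j−8=b → yddub; then reverse → buddy.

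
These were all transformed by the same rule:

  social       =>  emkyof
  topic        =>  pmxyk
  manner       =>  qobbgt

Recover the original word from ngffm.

hello

s(18)→e(4) and o(14)→m(12) fit y≡11x+14 (mod 26); the inverse of 11 mod 26 is 19. This is an affine cipher: with a=0,…,z=25, each position x becomes (11x+14) mod 26.
Undoing it on ngffm: n(13)→19·(13−14)≡7=h; g(6)→19·(6−14)≡4=e; f(5)→19·(5−14)≡11=l; f(5)→19·(5−14)≡11=l; m(12)→19·(12−14)≡14=o (all mod 26).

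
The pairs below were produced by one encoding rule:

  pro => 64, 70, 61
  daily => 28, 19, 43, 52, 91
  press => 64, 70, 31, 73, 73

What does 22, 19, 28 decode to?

The formula is n = 3×(alphabet index, a=1) + 16.
Decoding 22, 19, 28: 22→(22−16)÷3=2=b, 19→(19−16)÷3=1=a, 28→(28−16)÷3=4=d.

bad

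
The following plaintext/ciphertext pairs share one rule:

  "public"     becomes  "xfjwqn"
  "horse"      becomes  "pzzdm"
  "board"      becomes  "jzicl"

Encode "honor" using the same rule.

pzvzz

It's a Vigenère-style cipher with numeric key [8,11]: position i shifts by key[i mod 2].
On honor: h+8=p, o+11=z, n+8=v, o+11=z, r+8=z.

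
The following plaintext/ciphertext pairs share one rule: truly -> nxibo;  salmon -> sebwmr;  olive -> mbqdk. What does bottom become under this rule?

zmnnmw

Each letter's alphabet position (a=0..z=25) is mapped through 21·x+4 mod 26 — an affine cipher.
For bottom: b(1)→21·1+4≡25=z; o(14)→21·14+4≡12=m; t(19)→21·19+4≡13=n; t(19)→21·19+4≡13=n; o(14)→21·14+4≡12=m; m(12)→21·12+4≡22=w (all mod 26).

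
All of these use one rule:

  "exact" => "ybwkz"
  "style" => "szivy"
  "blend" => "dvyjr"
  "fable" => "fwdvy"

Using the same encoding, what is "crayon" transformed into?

e(4)→y(24) and x(23)→b(1) fit y≡7x+22 (mod 26); the inverse of 7 mod 26 is 15. Each letter's alphabet position (a=0..z=25) is mapped through 7·x+22 mod 26 — an affine cipher.
Applying it to crayon: c(2)→7·2+22≡10=k; r(17)→7·17+22≡11=l; a(0)→7·0+22≡22=w; y(24)→7·24+22≡8=i; o(14)→7·14+22≡16=q; n(13)→7·13+22≡9=j (all mod 26).

klwiqj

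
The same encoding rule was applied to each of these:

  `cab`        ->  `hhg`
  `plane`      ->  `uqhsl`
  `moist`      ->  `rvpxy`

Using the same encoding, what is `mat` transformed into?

rhy

The shift depends on letter class: consonant c→h is +5, but vowel a→h is +7. The rule splits by letter class: vowels +7, consonants +5.
Applying it to mat: m(cons)+5=r, a(vowel)+7=h, t(cons)+5=y.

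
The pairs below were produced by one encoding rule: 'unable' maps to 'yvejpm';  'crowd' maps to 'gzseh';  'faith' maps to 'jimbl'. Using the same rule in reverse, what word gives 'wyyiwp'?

Shifts by position in unable: pos 0: u→y (+4), pos 1: n→v (+8), pos 2: a→e (+4), pos 3: b→j (+8) — repeating every 2. A repeating key of period 2 is used — shifts +4, +8 over and over.
Reversing it on wyyiwp: w−4=s, y−8=q, y−4=u, i−8=a, w−4=s, p−8=h.

squash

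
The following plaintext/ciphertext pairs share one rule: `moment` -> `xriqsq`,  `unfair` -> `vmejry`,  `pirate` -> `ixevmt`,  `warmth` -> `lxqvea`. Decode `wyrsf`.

bonus

The output letters match the input read backwards, each shifted +4: moment reversed is tnemom. Two steps: reverse the string, then apply a Caesar shift of +4.
Decoding wyrsf: shift back: w−4=s, y−4=u, r−4=n, s−4=o, f−4=b → sunob; then reverse → bonus.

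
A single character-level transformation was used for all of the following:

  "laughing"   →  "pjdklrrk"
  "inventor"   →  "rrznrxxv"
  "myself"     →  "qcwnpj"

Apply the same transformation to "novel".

Vowels shift forward by 9 and consonants shift forward by 4.
For novel: n(cons)+4=r, o(vowel)+9=x, v(cons)+4=z, e(vowel)+9=n, l(cons)+4=p.

rxznp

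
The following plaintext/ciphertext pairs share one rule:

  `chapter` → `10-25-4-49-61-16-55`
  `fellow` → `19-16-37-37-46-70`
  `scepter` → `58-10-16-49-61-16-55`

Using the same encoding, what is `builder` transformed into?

With a=1..z=26, the number is 3·pos + 1.
Applying it to builder: b=2→7, u=21→64, i=9→28, l=12→37, d=4→13, e=5→16, r=18→55.

7-64-28-37-13-16-55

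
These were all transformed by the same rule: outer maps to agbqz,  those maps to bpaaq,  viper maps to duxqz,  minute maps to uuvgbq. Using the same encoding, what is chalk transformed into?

The shift depends on letter class: consonant t→b is +8, but vowel o→a is +12. The rule splits by letter class: vowels +12, consonants +8.
Applying it to chalk: c(cons)+8=k, h(cons)+8=p, a(vowel)+12=m, l(cons)+8=t, k(cons)+8=s.

kpmts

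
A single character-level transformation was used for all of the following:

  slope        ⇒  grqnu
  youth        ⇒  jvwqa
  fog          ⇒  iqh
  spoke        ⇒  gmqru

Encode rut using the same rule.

vwt

The output letters match the input read backwards, each shifted +2: slope reversed is epols. The word is reversed, then every letter is shifted forward by 2.
For rut: reverse → tur; then shift: t+2=v, u+2=w, r+2=t.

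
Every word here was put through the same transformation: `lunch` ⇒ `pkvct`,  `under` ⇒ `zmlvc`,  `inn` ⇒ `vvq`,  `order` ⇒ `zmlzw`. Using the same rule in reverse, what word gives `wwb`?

too

The output letters match the input read backwards, each shifted +8: lunch reversed is hcnul. The word is reversed, then every letter is shifted forward by 8.
Reversing it on wwb: shift back: w−8=o, w−8=o, b−8=t → oot; then reverse → too.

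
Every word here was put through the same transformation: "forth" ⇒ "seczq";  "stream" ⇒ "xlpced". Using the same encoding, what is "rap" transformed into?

The output letters match the input read backwards, each shifted +11: forth reversed is htrof. Two steps: reverse the string, then apply a Caesar shift of +11.
On rap: reverse → par; then shift: p+11=a, a+11=l, r+11=c.

alc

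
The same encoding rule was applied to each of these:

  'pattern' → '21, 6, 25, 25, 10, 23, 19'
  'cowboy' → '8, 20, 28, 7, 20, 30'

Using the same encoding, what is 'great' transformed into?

p is letter #16 and maps to 21: an offset of 5. Letters become their 1-based position plus 5 (so a→6, b→7, …).
For great: g=7→12, r=18→23, e=5→10, a=1→6, t=20→25.

12, 23, 10, 6, 25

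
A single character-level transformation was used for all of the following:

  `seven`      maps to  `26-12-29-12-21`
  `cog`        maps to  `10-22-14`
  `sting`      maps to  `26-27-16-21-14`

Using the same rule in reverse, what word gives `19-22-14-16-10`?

Letters become their 1-based position plus 7 (so a→8, b→9, …).
Undoing it on 19-22-14-16-10: 19→(19−7)÷1=12=l, 22→(22−7)÷1=15=o, 14→(14−7)÷1=7=g, 16→(16−7)÷1=9=i, 10→(10−7)÷1=3=c.

logic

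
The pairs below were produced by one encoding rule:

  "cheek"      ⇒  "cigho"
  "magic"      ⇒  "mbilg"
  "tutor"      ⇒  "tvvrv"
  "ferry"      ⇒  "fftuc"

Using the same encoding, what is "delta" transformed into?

The shift increases by 1 at each position, starting from +0: 0, 1, 2, ….
On delta: d+0=d, e+1=f, l+2=n, t+3=w, a+4=e.

dfnwe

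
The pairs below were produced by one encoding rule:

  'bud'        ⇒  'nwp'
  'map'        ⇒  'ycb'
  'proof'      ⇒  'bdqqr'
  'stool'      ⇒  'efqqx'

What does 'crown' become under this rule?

Vowels shift forward by 2 and consonants shift forward by 12.
On crown: c(cons)+12=o, r(cons)+12=d, o(vowel)+2=q, w(cons)+12=i, n(cons)+12=z.

odqiz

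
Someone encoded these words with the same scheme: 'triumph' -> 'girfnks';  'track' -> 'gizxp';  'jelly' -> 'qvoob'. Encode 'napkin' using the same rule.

mzkprm

Each pair mirrors across the alphabet (t↔g, r↔i, i↔r): positions sum to 25. This is the alphabet-reversal cipher (Atbash): a becomes z, b becomes y, etc.
For napkin: n↔m, a↔z, p↔k, k↔p, i↔r, n↔m.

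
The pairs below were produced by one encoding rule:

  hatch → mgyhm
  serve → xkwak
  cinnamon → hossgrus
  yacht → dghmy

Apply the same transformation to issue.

The shift depends on letter class: consonant h→m is +5, but vowel a→g is +6. Two shifts are in play — +6 for a/e/i/o/u, +5 for every other letter.
Applying it to issue: i(vowel)+6=o, s(cons)+5=x, s(cons)+5=x, u(vowel)+6=a, e(vowel)+6=k.

oxxak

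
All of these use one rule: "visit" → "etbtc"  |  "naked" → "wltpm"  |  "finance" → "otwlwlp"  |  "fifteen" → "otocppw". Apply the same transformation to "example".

pglvyup

The shift depends on letter class: consonant v→e is +9, but vowel i→t is +11. The rule splits by letter class: vowels +11, consonants +9.
For example: e(vowel)+11=p, x(cons)+9=g, a(vowel)+11=l, m(cons)+9=v, p(cons)+9=y, l(cons)+9=u, e(vowel)+11=p.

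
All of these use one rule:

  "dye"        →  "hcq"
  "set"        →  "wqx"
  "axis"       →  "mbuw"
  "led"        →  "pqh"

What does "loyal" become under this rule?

The shift depends on letter class: consonant d→h is +4, but vowel e→q is +12. The rule splits by letter class: vowels +12, consonants +4.
Applying it to loyal: l(cons)+4=p, o(vowel)+12=a, y(cons)+4=c, a(vowel)+12=m, l(cons)+4=p.

pacmp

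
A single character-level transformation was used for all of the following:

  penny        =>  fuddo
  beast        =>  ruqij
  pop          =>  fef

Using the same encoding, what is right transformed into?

hywxj

Compare letters: p→f is +16, e→u is +16, n→d is +16 — a constant shift. This is a Caesar cipher with shift 16.
On right: r+16=h, i+16=y, g+16=w, h+16=x, t+16=j.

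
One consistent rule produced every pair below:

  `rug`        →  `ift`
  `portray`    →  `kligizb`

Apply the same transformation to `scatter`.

hxzggvi

Each pair mirrors across the alphabet (r↔i, u↔f, g↔t): positions sum to 25. Letters are reflected about the middle of the alphabet (position → 25−position): Atbash.
For scatter: s↔h, c↔x, a↔z, t↔g, t↔g, e↔v, r↔i.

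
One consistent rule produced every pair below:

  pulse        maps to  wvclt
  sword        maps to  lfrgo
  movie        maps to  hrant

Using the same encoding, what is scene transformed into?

p(15)→w(22) and u(20)→v(21) fit y≡5x+25 (mod 26); the inverse of 5 mod 26 is 21. This is an affine cipher: with a=0,…,z=25, each position x becomes (5x+25) mod 26.
For scene: s(18)→5·18+25≡11=l; c(2)→5·2+25≡9=j; e(4)→5·4+25≡19=t; n(13)→5·13+25≡12=m; e(4)→5·4+25≡19=t (all mod 26).

ljtmt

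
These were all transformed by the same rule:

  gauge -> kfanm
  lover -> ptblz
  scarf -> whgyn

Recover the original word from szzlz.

The shift increases by 1 at each position, starting from +4: 4, 5, 6, ….
Undoing it on szzlz: s−4=o, z−5=u, z−6=t, l−7=e, z−8=r.

outer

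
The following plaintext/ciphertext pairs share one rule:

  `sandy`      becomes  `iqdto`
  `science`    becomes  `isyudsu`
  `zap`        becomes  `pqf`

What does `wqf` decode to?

gap

Every letter moves 16 places later in the alphabet, wrapping around z→a.
Decoding wqf: w−16=g, q−16=a, f−16=p.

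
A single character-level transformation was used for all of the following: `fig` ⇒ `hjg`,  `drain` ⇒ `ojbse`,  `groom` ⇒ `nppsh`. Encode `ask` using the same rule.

The output letters match the input read backwards, each shifted +1: fig reversed is gif. The word is reversed, then every letter is shifted forward by 1.
Applying it to ask: reverse → ksa; then shift: k+1=l, s+1=t, a+1=b.

ltb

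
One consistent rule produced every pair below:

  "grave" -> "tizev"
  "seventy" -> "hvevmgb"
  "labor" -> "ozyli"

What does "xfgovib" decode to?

This is the alphabet-reversal cipher (Atbash): a becomes z, b becomes y, etc.
Decoding xfgovib: x↔c, f↔u, g↔t, o↔l, v↔e, i↔r, b↔y.

cutlery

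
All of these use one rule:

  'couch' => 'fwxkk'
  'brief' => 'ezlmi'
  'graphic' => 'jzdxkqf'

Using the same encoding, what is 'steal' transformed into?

The shifts repeat in a cycle of length 2: positions 0,1,… shift by +3, +8, then the pattern repeats.
Applying it to steal: s+3=v, t+8=b, e+3=h, a+8=i, l+3=o.

vbhio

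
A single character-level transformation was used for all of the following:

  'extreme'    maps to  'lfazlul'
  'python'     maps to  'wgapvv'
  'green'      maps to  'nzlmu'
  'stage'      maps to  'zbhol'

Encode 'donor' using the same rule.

kwuwy

Shifts by position in extreme: pos 0: e→l (+7), pos 1: x→f (+8), pos 2: t→a (+7), pos 3: r→z (+8) — repeating every 2. A repeating key of period 2 is used — shifts +7, +8 over and over.
Applying it to donor: d+7=k, o+8=w, n+7=u, o+8=w, r+7=y.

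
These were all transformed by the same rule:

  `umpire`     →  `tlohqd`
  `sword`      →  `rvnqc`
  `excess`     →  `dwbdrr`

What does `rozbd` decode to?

space

Compare letters: u→t is +25, m→l is +25, p→o is +25 — a constant shift. This is a Caesar cipher with shift 25.
Undoing it on rozbd: r−25=s, o−25=p, z−25=a, b−25=c, d−25=e.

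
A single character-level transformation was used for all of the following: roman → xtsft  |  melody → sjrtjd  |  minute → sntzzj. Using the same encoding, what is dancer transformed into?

A repeating key of period 2 is used — shifts +6, +5 over and over.
Applying it to dancer: d+6=j, a+5=f, n+6=t, c+5=h, e+6=k, r+5=w.

jfthkw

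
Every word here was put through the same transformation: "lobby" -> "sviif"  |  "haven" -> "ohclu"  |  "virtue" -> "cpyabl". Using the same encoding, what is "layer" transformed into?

shfly

This is a Caesar cipher with shift 7.
For layer: l+7=s, a+7=h, y+7=f, e+7=l, r+7=y.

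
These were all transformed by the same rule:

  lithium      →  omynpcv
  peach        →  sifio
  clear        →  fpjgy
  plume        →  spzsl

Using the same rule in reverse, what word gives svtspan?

In lithium: l→o is +3, i→m is +4, t→y is +5, h→n is +6 — the shift increases by 1 each position. Letter i (0-indexed) is shifted by i+3, so successive shifts are 3, 4, 5, ….
Decoding svtspan: s−3=p, v−4=r, t−5=o, s−6=m, p−7=i, a−8=s, n−9=e.

promise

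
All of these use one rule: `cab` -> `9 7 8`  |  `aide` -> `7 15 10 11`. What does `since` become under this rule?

Each letter is replaced by its alphabet position (a=1..z=26) + 6.
On since: s=19→25, i=9→15, n=14→20, c=3→9, e=5→11.

25 15 20 9 11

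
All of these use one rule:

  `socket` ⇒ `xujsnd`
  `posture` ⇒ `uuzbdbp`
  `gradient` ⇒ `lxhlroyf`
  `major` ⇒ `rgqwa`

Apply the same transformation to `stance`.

Letter i (0-indexed) is shifted by i+5, so successive shifts are 5, 6, 7, ….
For stance: s+5=x, t+6=z, a+7=h, n+8=v, c+9=l, e+10=o.

xzhvlo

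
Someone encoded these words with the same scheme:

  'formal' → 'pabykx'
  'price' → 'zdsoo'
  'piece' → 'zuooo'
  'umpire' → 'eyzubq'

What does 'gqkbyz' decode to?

Shifts by position in formal: pos 0: f→p (+10), pos 1: o→a (+12), pos 2: r→b (+10), pos 3: m→y (+12) — repeating every 2. A repeating key of period 2 is used — shifts +10, +12 over and over.
Undoing it on gqkbyz: g−10=w, q−12=e, k−10=a, b−12=p, y−10=o, z−12=n.

weapon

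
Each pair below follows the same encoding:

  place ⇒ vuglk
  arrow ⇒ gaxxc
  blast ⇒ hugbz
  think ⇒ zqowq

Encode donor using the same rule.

jxtxx

The shifts repeat in a cycle of length 2: positions 0,1,… shift by +6, +9, then the pattern repeats.
On donor: d+6=j, o+9=x, n+6=t, o+9=x, r+6=x.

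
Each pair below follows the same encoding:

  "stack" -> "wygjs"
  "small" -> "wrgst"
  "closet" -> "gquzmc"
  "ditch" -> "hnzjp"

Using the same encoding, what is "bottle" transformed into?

In stack: s→w is +4, t→y is +5, a→g is +6, c→j is +7 — the shift increases by 1 each position. Letter i (0-indexed) is shifted by i+4, so successive shifts are 4, 5, 6, ….
For bottle: b+4=f, o+5=t, t+6=z, t+7=a, l+8=t, e+9=n.

ftzatn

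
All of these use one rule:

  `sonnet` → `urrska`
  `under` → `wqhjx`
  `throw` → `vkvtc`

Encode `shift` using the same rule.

In sonnet: s→u is +2, o→r is +3, n→r is +4, n→s is +5 — the shift increases by 1 each position. Letter i (0-indexed) is shifted by i+2, so successive shifts are 2, 3, 4, ….
Applying it to shift: s+2=u, h+3=k, i+4=m, f+5=k, t+6=z.

ukmkz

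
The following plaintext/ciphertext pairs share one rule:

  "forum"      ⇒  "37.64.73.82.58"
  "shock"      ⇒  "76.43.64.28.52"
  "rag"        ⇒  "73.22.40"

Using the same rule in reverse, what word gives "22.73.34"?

With a=1..z=26, the number is 3·pos + 19.
Undoing it on 22.73.34: 22→(22−19)÷3=1=a, 73→(73−19)÷3=18=r, 34→(34−19)÷3=5=e.

are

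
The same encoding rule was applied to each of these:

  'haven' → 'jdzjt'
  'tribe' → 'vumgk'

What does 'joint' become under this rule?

In haven: h→j is +2, a→d is +3, v→z is +4, e→j is +5 — the shift increases by 1 each position. Each letter shifts forward by (position + 2), i.e. 2, 3, 4, … — the shift grows by one for each successive letter.
For joint: j+2=l, o+3=r, i+4=m, n+5=s, t+6=z.

lrmsz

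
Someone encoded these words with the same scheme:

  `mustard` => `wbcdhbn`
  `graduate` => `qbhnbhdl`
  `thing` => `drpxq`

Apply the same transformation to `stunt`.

The shift depends on letter class: consonant m→w is +10, but vowel u→b is +7. Two shifts are in play — +7 for a/e/i/o/u, +10 for every other letter.
On stunt: s(cons)+10=c, t(cons)+10=d, u(vowel)+7=b, n(cons)+10=x, t(cons)+10=d.

cdbxd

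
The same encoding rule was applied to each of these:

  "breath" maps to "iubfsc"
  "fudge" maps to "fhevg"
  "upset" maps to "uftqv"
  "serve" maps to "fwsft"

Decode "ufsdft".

The output letters match the input read backwards, each shifted +1: breath reversed is htaerb. Two steps: reverse the string, then apply a Caesar shift of +1.
Undoing it on ufsdft: shift back: u−1=t, f−1=e, s−1=r, d−1=c, f−1=e, t−1=s → terces; then reverse → secret.

secret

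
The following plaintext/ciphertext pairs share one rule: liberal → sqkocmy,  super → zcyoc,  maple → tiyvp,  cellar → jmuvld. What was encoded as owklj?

In liberal: l→s is +7, i→q is +8, b→k is +9, e→o is +10 — the shift increases by 1 each position. Letter i (0-indexed) is shifted by i+7, so successive shifts are 7, 8, 9, ….
Undoing it on owklj: o−7=h, w−8=o, k−9=b, l−10=b, j−11=y.

hobby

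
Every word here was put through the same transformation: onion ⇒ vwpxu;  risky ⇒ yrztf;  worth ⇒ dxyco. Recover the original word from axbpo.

tough

Shifts by position in onion: pos 0: o→v (+7), pos 1: n→w (+9), pos 2: i→p (+7), pos 3: o→x (+9) — repeating every 2. The shifts repeat in a cycle of length 2: positions 0,1,… shift by +7, +9, then the pattern repeats.
Decoding axbpo: a−7=t, x−9=o, b−7=u, p−9=g, o−7=h.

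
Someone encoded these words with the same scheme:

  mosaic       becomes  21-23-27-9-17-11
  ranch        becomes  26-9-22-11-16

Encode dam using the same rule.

12-9-21

Each letter is replaced by its alphabet position (a=1..z=26) + 8.
For dam: d=4→12, a=1→9, m=13→21.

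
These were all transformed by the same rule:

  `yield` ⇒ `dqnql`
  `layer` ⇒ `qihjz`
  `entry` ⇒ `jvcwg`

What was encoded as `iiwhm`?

Shifts by position in yield: pos 0: y→d (+5), pos 1: i→q (+8), pos 2: e→n (+9), pos 3: l→q (+5), pos 4: d→l (+8) — repeating every 3. It's a Vigenère-style cipher with numeric key [5,8,9]: position i shifts by key[i mod 3].
Undoing it on iiwhm: i−5=d, i−8=a, w−9=n, h−5=c, m−8=e.

dance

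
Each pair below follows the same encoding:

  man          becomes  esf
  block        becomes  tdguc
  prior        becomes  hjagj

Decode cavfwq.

kidney

Compare letters: m→e is +18, a→s is +18, n→f is +18 — a constant shift. This is a Caesar cipher with shift 18.
Decoding cavfwq: c−18=k, a−18=i, v−18=d, f−18=n, w−18=e, q−18=y.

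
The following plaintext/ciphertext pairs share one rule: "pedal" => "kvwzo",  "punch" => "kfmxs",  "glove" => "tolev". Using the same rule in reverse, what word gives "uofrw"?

This is the alphabet-reversal cipher (Atbash): a becomes z, b becomes y, etc.
Reversing it on uofrw: u↔f, o↔l, f↔u, r↔i, w↔d.

fluid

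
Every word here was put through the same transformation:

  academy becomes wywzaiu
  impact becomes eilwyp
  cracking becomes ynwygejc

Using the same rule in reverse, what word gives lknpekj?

portion

Compare letters: a→w is +22, c→y is +22, a→w is +22 — a constant shift. It's a constant shift of +22 (ROT22).
Decoding lknpekj: l−22=p, k−22=o, n−22=r, p−22=t, e−22=i, k−22=o, j−22=n.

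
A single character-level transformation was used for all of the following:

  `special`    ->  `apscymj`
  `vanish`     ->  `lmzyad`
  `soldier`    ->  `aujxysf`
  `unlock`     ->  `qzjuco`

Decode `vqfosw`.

turkey

s(18)→a(0) and p(15)→p(15) fit y≡21x+12 (mod 26); the inverse of 21 mod 26 is 5. This is an affine cipher: with a=0,…,z=25, each position x becomes (21x+12) mod 26.
Reversing it on vqfosw: v(21)→5·(21−12)≡19=t; q(16)→5·(16−12)≡20=u; f(5)→5·(5−12)≡17=r; o(14)→5·(14−12)≡10=k; s(18)→5·(18−12)≡4=e; w(22)→5·(22−12)≡24=y (all mod 26).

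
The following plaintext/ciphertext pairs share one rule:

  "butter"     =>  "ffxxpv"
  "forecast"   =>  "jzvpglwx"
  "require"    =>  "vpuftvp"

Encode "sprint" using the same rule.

wtvtrx

The shift depends on letter class: consonant b→f is +4, but vowel u→f is +11. Two shifts are in play — +11 for a/e/i/o/u, +4 for every other letter.
Applying it to sprint: s(cons)+4=w, p(cons)+4=t, r(cons)+4=v, i(vowel)+11=t, n(cons)+4=r, t(cons)+4=x.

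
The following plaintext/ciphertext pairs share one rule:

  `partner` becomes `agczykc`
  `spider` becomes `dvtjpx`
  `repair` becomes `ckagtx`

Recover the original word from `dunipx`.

Shifts by position in partner: pos 0: p→a (+11), pos 1: a→g (+6), pos 2: r→c (+11), pos 3: t→z (+6) — repeating every 2. It's a Vigenère-style cipher with numeric key [11,6]: position i shifts by key[i mod 2].
Reversing it on dunipx: d−11=s, u−6=o, n−11=c, i−6=c, p−11=e, x−6=r.

soccer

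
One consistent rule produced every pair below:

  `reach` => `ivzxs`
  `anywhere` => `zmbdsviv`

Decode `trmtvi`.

ginger

Each pair mirrors across the alphabet (r↔i, e↔v, a↔z): positions sum to 25. This is the alphabet-reversal cipher (Atbash): a becomes z, b becomes y, etc.
Reversing it on trmtvi: t↔g, r↔i, m↔n, t↔g, v↔e, i↔r.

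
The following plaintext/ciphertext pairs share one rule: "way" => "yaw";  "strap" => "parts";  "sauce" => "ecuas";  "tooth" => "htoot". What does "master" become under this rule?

The output letters match the input read backwards: way reversed is yaw. It's just the letters in reverse order.
Applying it to master: reverse → retsam.

retsam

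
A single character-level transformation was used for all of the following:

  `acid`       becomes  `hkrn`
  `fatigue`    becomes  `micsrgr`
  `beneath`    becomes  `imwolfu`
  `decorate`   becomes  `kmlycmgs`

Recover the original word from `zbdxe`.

stunt

In acid: a→h is +7, c→k is +8, i→r is +9, d→n is +10 — the shift increases by 1 each position. Letter i (0-indexed) is shifted by i+7, so successive shifts are 7, 8, 9, ….
Undoing it on zbdxe: z−7=s, b−8=t, d−9=u, x−10=n, e−11=t.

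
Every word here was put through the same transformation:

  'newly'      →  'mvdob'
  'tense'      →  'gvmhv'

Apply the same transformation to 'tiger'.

grtvi

Each pair mirrors across the alphabet (n↔m, e↔v, w↔d): positions sum to 25. Letters are reflected about the middle of the alphabet (position → 25−position): Atbash.
Applying it to tiger: t↔g, i↔r, g↔t, e↔v, r↔i.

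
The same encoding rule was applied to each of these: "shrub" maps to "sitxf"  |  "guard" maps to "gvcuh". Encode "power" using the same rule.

ppyhv

In shrub: s→s is +0, h→i is +1, r→t is +2, u→x is +3 — the shift increases by 1 each position. Each letter shifts forward by its position index (0, 1, 2, …) — the shift grows by one for each successive letter.
Applying it to power: p+0=p, o+1=p, w+2=y, e+3=h, r+4=v.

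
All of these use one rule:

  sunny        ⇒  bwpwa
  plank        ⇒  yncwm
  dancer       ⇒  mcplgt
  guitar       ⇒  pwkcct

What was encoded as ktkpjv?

It's a Vigenère-style cipher with numeric key [9,2,2]: position i shifts by key[i mod 3].
Reversing it on ktkpjv: k−9=b, t−2=r, k−2=i, p−9=g, j−2=h, v−2=t.

bright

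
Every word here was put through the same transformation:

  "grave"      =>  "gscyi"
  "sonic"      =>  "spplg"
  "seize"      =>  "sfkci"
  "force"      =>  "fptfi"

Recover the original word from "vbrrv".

vapor

In grave: g→g is +0, r→s is +1, a→c is +2, v→y is +3 — the shift increases by 1 each position. The shift increases by 1 at each position, starting from +0: 0, 1, 2, ….
Decoding vbrrv: v−0=v, b−1=a, r−2=p, r−3=o, v−4=r.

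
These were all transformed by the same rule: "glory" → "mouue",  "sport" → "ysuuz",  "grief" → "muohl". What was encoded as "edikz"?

Shifts by position in glory: pos 0: g→m (+6), pos 1: l→o (+3), pos 2: o→u (+6), pos 3: r→u (+3) — repeating every 2. A repeating key of period 2 is used — shifts +6, +3 over and over.
Decoding edikz: e−6=y, d−3=a, i−6=c, k−3=h, z−6=t.

yacht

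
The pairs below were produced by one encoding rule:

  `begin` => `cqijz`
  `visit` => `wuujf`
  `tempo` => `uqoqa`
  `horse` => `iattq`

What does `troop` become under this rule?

udqpb

It's a Vigenère-style cipher with numeric key [1,12,2]: position i shifts by key[i mod 3].
For troop: t+1=u, r+12=d, o+2=q, o+1=p, p+12=b.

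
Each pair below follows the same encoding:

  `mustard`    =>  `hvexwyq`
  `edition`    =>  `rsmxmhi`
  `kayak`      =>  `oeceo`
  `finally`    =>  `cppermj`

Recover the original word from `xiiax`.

The output letters match the input read backwards, each shifted +4: mustard reversed is dratsum. The word is reversed, then every letter is shifted forward by 4.
Reversing it on xiiax: shift back: x−4=t, i−4=e, i−4=e, a−4=w, x−4=t → teewt; then reverse → tweet.

tweet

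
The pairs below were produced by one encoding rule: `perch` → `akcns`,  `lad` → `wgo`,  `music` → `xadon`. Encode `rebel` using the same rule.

The shift depends on letter class: consonant p→a is +11, but vowel e→k is +6. Vowels shift forward by 6 and consonants shift forward by 11.
For rebel: r(cons)+11=c, e(vowel)+6=k, b(cons)+11=m, e(vowel)+6=k, l(cons)+11=w.

ckmkw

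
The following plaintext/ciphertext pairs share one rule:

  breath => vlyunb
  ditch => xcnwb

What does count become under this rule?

wiohn

Each letter is shifted forward by 20 in the alphabet (a Caesar shift of +20).
For count: c+20=w, o+20=i, u+20=o, n+20=h, t+20=n.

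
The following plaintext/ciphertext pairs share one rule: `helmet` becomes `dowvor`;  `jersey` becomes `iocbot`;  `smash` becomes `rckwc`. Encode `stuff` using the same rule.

Read the word backwards and shift each letter +10.
Applying it to stuff: reverse → ffuts; then shift: f+10=p, f+10=p, u+10=e, t+10=d, s+10=c.

ppedc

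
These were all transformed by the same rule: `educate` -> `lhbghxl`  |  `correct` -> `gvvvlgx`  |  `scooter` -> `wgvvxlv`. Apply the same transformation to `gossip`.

kvwwpt

Vowels shift forward by 7 and consonants shift forward by 4.
On gossip: g(cons)+4=k, o(vowel)+7=v, s(cons)+4=w, s(cons)+4=w, i(vowel)+7=p, p(cons)+4=t.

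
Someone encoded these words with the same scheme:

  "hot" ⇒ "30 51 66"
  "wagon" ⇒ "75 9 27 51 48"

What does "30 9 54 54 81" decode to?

h(#8)→30 and o(#15)→51: differences scale by 3, so n = 3·pos + 6. The formula is n = 3×(alphabet index, a=1) + 6.
Decoding 30 9 54 54 81: 30→(30−6)÷3=8=h, 9→(9−6)÷3=1=a, 54→(54−6)÷3=16=p, 54→(54−6)÷3=16=p, 81→(81−6)÷3=25=y.

happy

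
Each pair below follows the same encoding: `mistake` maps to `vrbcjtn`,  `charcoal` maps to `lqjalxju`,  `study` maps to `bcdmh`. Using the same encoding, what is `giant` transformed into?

Every letter moves 9 places later in the alphabet, wrapping around z→a.
Applying it to giant: g+9=p, i+9=r, a+9=j, n+9=w, t+9=c.

prjwc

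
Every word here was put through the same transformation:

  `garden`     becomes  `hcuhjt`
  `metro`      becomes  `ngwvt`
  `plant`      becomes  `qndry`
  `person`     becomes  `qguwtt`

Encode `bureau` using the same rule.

In garden: g→h is +1, a→c is +2, r→u is +3, d→h is +4 — the shift increases by 1 each position. Letter i (0-indexed) is shifted by i+1, so successive shifts are 1, 2, 3, ….
Applying it to bureau: b+1=c, u+2=w, r+3=u, e+4=i, a+5=f, u+6=a.

cwuifa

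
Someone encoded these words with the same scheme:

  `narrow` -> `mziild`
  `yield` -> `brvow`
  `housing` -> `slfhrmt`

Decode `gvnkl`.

tempo

Each pair mirrors across the alphabet (n↔m, a↔z, r↔i): positions sum to 25. This is the alphabet-reversal cipher (Atbash): a becomes z, b becomes y, etc.
Undoing it on gvnkl: g↔t, v↔e, n↔m, k↔p, l↔o.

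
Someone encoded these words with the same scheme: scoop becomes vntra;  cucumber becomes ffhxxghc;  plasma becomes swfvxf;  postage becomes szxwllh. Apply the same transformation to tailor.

wlnozw

Shifts by position in scoop: pos 0: s→v (+3), pos 1: c→n (+11), pos 2: o→t (+5), pos 3: o→r (+3), pos 4: p→a (+11) — repeating every 3. It's a Vigenère-style cipher with numeric key [3,11,5]: position i shifts by key[i mod 3].
Applying it to tailor: t+3=w, a+11=l, i+5=n, l+3=o, o+11=z, r+5=w.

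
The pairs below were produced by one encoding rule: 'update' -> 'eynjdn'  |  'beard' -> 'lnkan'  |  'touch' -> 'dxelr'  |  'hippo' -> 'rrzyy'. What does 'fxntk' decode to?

Shifts by position in update: pos 0: u→e (+10), pos 1: p→y (+9), pos 2: d→n (+10), pos 3: a→j (+9) — repeating every 2. A repeating key of period 2 is used — shifts +10, +9 over and over.
Decoding fxntk: f−10=v, x−9=o, n−10=d, t−9=k, k−10=a.

vodka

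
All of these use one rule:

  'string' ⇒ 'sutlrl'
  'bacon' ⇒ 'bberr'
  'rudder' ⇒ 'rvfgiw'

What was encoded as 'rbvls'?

In string: s→s is +0, t→u is +1, r→t is +2, i→l is +3 — the shift increases by 1 each position. The shift increases by 1 at each position, starting from +0: 0, 1, 2, ….
Undoing it on rbvls: r−0=r, b−1=a, v−2=t, l−3=i, s−4=o.

ratio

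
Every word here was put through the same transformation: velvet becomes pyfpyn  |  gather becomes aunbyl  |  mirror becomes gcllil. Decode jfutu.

plaza

Compare letters: v→p is +20, e→y is +20, l→f is +20 — a constant shift. It's a constant shift of +20 (ROT20).
Reversing it on jfutu: j−20=p, f−20=l, u−20=a, t−20=z, u−20=a.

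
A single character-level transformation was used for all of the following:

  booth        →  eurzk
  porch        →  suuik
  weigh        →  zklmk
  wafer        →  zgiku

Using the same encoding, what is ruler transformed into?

Shifts by position in booth: pos 0: b→e (+3), pos 1: o→u (+6), pos 2: o→r (+3), pos 3: t→z (+6) — repeating every 2. It's a Vigenère-style cipher with numeric key [3,6]: position i shifts by key[i mod 2].
On ruler: r+3=u, u+6=a, l+3=o, e+6=k, r+3=u.

uaoku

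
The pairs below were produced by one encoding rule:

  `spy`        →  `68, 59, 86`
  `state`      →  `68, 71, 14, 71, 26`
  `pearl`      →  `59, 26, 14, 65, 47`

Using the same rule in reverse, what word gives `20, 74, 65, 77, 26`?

With a=1..z=26, the number is 3·pos + 11.
Reversing it on 20, 74, 65, 77, 26: 20→(20−11)÷3=3=c, 74→(74−11)÷3=21=u, 65→(65−11)÷3=18=r, 77→(77−11)÷3=22=v, 26→(26−11)÷3=5=e.

curve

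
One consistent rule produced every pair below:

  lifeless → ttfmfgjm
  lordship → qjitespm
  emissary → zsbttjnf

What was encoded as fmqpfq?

people

The word is reversed, then every letter is shifted forward by 1.
Decoding fmqpfq: shift back: f−1=e, m−1=l, q−1=p, p−1=o, f−1=e, q−1=p → elpoep; then reverse → people.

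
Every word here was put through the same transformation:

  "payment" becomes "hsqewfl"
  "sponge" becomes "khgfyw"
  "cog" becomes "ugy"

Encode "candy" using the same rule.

usfvq

It's a constant shift of +18 (ROT18).
On candy: c+18=u, a+18=s, n+18=f, d+18=v, y+18=q.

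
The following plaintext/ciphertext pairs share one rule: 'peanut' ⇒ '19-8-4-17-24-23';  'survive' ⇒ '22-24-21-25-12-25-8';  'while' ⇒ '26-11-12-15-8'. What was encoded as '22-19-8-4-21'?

spear

p is letter #16 and maps to 19: an offset of 3. Each letter is replaced by its alphabet position (a=1..z=26) + 3.
Decoding 22-19-8-4-21: 22→(22−3)÷1=19=s, 19→(19−3)÷1=16=p, 8→(8−3)÷1=5=e, 4→(4−3)÷1=1=a, 21→(21−3)÷1=18=r.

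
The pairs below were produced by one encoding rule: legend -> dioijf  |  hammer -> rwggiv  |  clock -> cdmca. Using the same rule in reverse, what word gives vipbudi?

reptile

This is an affine cipher: with a=0,…,z=25, each position x becomes (3x+22) mod 26.
Reversing it on vipbudi: v(21)→9·(21−22)≡17=r; i(8)→9·(8−22)≡4=e; p(15)→9·(15−22)≡15=p; b(1)→9·(1−22)≡19=t; u(20)→9·(20−22)≡8=i; d(3)→9·(3−22)≡11=l; i(8)→9·(8−22)≡4=e (all mod 26).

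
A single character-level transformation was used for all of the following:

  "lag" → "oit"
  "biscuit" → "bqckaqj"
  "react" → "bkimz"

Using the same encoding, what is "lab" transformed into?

jit

The output letters match the input read backwards, each shifted +8: lag reversed is gal. Read the word backwards and shift each letter +8.
Applying it to lab: reverse → bal; then shift: b+8=j, a+8=i, l+8=t.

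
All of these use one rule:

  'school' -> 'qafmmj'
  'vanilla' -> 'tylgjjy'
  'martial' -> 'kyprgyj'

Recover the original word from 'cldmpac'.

Compare letters: s→q is +24, c→a is +24, h→f is +24 — a constant shift. This is a Caesar cipher with shift 24.
Decoding cldmpac: c−24=e, l−24=n, d−24=f, m−24=o, p−24=r, a−24=c, c−24=e.

enforce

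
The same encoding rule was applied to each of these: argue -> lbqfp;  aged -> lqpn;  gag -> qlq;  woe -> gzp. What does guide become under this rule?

qftnp

Vowels shift forward by 11 and consonants shift forward by 10.
On guide: g(cons)+10=q, u(vowel)+11=f, i(vowel)+11=t, d(cons)+10=n, e(vowel)+11=p.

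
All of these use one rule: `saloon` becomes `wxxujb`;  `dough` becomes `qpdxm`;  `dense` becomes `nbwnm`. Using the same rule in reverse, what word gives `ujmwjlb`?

Read the word backwards and shift each letter +9.
Reversing it on ujmwjlb: shift back: u−9=l, j−9=a, m−9=d, w−9=n, j−9=a, l−9=c, b−9=s → ladnacs; then reverse → scandal.

scandal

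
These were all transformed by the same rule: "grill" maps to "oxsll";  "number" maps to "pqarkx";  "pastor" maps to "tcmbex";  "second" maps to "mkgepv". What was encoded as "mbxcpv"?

g(6)→o(14) and r(17)→x(23) fit y≡15x+2 (mod 26); the inverse of 15 mod 26 is 7. Each letter's alphabet position (a=0..z=25) is mapped through 15·x+2 mod 26 — an affine cipher.
Decoding mbxcpv: m(12)→7·(12−2)≡18=s; b(1)→7·(1−2)≡19=t; x(23)→7·(23−2)≡17=r; c(2)→7·(2−2)≡0=a; p(15)→7·(15−2)≡13=n; v(21)→7·(21−2)≡3=d (all mod 26).

strand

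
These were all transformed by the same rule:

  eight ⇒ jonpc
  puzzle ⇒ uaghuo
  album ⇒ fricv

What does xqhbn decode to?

skate

The shift increases by 1 at each position, starting from +5: 5, 6, 7, ….
Reversing it on xqhbn: x−5=s, q−6=k, h−7=a, b−8=t, n−9=e.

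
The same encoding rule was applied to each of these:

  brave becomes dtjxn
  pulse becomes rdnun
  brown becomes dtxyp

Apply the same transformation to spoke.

The shift depends on letter class: consonant b→d is +2, but vowel a→j is +9. The rule splits by letter class: vowels +9, consonants +2.
On spoke: s(cons)+2=u, p(cons)+2=r, o(vowel)+9=x, k(cons)+2=m, e(vowel)+9=n.

urxmn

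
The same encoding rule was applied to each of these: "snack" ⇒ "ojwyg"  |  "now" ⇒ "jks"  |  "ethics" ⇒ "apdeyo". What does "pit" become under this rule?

lep

Every letter moves 22 places later in the alphabet, wrapping around z→a.
For pit: p+22=l, i+22=e, t+22=p.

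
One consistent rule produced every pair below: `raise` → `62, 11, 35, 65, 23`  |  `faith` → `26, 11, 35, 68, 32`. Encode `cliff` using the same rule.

r(#18)→62 and a(#1)→11: differences scale by 3, so n = 3·pos + 8. With a=1..z=26, the number is 3·pos + 8.
On cliff: c=3→17, l=12→44, i=9→35, f=6→26, f=6→26.

17, 44, 35, 26, 26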